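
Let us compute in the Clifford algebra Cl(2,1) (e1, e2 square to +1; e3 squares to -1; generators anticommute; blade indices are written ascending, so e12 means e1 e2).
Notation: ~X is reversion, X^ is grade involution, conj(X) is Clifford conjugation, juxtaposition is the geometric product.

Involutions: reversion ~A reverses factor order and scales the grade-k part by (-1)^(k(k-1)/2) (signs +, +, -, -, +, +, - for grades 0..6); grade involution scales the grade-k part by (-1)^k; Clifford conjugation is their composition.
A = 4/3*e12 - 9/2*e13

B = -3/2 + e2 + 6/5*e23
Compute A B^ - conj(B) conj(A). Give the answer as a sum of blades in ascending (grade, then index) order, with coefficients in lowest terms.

first term: -4/3*e1 - 37/5*e12 + 167/20*e13 - 9/2*e123
second term: -4/3*e1 + 37/5*e12 - 167/20*e13 + 9/2*e123
Answer: -74/5*e12 + 167/10*e13 - 9*e123


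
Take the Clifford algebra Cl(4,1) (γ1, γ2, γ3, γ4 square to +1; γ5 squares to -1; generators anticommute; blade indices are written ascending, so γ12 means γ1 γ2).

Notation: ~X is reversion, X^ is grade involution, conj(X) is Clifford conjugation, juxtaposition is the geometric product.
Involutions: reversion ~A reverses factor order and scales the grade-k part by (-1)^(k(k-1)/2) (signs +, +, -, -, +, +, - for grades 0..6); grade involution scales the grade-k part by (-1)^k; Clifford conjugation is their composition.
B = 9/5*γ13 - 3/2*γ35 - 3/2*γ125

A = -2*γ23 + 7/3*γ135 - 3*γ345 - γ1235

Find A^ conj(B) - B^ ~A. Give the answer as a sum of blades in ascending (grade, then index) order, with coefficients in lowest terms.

first term: -7/2*γ1 + 3/2*γ3 - 9/2*γ4 - 21/5*γ5 + 21/10*γ12 - 7/2*γ23 - 6/5*γ25 - 3*γ135 + 27/5*γ145 + 9/2*γ1234
second term: 7/2*γ1 + 3/2*γ3 + 9/2*γ4 + 21/5*γ5 - 21/10*γ12 - 7/2*γ23 + 6/5*γ25 + 3*γ135 + 27/5*γ145 - 9/2*γ1234
Answer: -7*γ1 - 9*γ4 - 42/5*γ5 + 21/5*γ12 - 12/5*γ25 - 6*γ135 + 9*γ1234


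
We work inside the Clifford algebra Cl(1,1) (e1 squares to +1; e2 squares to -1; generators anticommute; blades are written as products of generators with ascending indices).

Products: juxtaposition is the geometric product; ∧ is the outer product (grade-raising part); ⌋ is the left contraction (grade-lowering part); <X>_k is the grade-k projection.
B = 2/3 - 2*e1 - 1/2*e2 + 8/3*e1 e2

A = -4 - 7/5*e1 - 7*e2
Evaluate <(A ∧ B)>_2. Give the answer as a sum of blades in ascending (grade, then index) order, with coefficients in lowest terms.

step 1: -8/3 + 106/15*e1 - 8/3*e2 - 719/30*e1 e2
step 2: -719/30*e1 e2
Answer: -719/30*e1 e2


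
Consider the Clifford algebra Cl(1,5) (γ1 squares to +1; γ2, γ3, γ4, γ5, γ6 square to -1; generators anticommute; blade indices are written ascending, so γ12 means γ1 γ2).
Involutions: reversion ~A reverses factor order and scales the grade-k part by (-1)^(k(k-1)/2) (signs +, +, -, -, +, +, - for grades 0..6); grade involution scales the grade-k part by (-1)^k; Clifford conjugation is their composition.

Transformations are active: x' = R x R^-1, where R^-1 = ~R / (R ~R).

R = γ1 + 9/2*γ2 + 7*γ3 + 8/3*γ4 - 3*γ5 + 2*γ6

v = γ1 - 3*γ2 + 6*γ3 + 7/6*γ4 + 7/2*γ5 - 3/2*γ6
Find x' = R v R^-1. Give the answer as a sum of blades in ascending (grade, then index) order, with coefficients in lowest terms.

~R = γ1 + 9/2*γ2 + 7*γ3 + 8/3*γ4 - 3*γ5 + 2*γ6, and R ~R = -3181/36, so R^-1 = ~R / (-3181/36).
R v = -154/9 - 15/2*γ12 - γ13 - 3/2*γ14 + 13/2*γ15 - 7/2*γ16 + 48*γ23 + 53/4*γ24 + 27/4*γ25 - 3/4*γ26 - 47/6*γ34 + 85/2*γ35 - 45/2*γ36 + 77/6*γ45 - 19/3*γ46 - 5/2*γ56
Answer: -1949/3181*γ1 + 15087/3181*γ2 - 10462/3181*γ3 - 2555/19086*γ4 - 29659/6362*γ5 + 14471/6362*γ6


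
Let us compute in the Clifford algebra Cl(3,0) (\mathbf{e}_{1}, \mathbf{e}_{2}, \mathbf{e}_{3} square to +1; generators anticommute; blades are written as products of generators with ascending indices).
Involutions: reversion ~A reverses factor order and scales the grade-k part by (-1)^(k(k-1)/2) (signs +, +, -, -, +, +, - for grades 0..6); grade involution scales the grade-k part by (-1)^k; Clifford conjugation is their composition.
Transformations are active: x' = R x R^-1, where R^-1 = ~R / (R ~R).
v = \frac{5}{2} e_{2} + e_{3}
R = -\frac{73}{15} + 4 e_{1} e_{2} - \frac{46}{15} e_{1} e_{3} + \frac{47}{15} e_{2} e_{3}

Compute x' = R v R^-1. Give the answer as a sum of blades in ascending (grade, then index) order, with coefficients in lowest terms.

~R = -\frac{73}{15} - 4 e_{1} e_{2} + \frac{46}{15} e_{1} e_{3} - \frac{47}{15} e_{2} e_{3}, and R ~R = \frac{4418}{75}, so R^-1 = ~R / (\frac{4418}{75}).
R v = \frac{104}{15} e_{1} - \frac{271}{30} e_{2} - \frac{127}{10} e_{3} + \frac{35}{3} e_{1} e_{2} e_{3}
Answer: \frac{211}{2209} e_{1} + \frac{458}{2209} e_{2} + \frac{11853}{4418} e_{3}


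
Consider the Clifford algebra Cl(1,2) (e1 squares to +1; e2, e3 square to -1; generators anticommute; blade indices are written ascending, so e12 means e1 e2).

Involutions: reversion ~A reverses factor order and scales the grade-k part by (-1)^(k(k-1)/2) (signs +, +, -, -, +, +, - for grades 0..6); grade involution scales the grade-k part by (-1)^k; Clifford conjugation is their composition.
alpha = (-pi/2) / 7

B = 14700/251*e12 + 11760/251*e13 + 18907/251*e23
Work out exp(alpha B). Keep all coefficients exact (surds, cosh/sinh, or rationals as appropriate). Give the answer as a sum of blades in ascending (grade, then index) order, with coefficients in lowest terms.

B^2 term by term: the squares give (14700/251)^2*(e12)^2 + (11760/251)^2*(e13)^2 + (18907/251)^2*(e23)^2 = 216090000/63001*(+1) + 138297600/63001*(+1) + 357474649/63001*(-1) = -49 (each basis 2-blade squares to minus the product of its generators' squares); cross terms between blades sharing an index anticommute and cancel. So B^2 = -49.
B^2 = -49 — the series telescopes trigonometrically here: l = 7, alpha*l = -pi/2, so exp(alpha B) = cos(-pi/2) + (sin(-pi/2)/7)*B = 0 + (-1/7)*B.
Answer: -2100/251*e12 - 1680/251*e13 - 2701/251*e23


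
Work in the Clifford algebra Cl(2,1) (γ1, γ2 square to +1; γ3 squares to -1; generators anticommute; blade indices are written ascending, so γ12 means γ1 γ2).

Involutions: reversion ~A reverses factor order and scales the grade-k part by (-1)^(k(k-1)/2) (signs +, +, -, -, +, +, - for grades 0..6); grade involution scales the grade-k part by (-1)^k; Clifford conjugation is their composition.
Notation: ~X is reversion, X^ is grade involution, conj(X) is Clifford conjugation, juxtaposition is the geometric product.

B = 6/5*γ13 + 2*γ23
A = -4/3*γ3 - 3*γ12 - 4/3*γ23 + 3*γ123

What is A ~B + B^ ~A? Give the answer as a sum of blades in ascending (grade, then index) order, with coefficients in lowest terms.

first term: 8/3 - 22/5*γ1 + 94/15*γ2 - 8/5*γ12 + 6*γ13 - 18/5*γ23
second term: 8/3 - 22/5*γ1 + 94/15*γ2 + 8/5*γ12 - 6*γ13 + 18/5*γ23
Answer: 16/3 - 44/5*γ1 + 188/15*γ2


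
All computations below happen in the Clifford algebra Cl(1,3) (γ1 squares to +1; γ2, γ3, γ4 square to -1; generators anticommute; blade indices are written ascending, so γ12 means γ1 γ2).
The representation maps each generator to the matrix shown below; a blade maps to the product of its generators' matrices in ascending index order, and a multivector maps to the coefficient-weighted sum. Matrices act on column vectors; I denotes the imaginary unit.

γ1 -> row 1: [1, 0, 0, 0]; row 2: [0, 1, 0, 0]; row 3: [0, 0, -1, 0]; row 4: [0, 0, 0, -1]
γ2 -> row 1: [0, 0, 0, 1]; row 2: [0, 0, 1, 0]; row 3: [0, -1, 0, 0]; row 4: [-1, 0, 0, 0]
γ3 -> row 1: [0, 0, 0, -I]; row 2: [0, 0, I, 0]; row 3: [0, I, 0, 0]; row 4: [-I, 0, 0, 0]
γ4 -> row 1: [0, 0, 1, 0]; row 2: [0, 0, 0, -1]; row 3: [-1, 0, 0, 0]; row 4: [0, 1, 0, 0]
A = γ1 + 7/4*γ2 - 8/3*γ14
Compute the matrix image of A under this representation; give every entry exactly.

Bivector images (products of the table entries): rho(γ14) = rho(γ1)rho(γ4) = row 1: [0, 0, 1, 0]; row 2: [0, 0, 0, -1]; row 3: [1, 0, 0, 0]; row 4: [0, -1, 0, 0].
M = (1)*rho(γ1) + (7/4)*rho(γ2) + (-8/3)*rho(γ14), summed entrywise:
Answer: row 1: [1, 0, -8/3, 7/4]; row 2: [0, 1, 7/4, 8/3]; row 3: [-8/3, -7/4, -1, 0]; row 4: [-7/4, 8/3, 0, -1]


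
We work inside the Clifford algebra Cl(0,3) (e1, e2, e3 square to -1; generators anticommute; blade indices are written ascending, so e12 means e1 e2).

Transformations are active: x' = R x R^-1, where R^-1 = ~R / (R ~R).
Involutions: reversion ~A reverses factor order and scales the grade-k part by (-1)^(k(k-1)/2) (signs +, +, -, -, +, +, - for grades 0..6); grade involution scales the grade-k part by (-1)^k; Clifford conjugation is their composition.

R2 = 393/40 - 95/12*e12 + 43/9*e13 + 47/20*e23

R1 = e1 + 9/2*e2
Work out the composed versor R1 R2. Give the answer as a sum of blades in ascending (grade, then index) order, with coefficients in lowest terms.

Distribute over the terms of R1 (each basis-blade product reordered to ascending indices, repeated generators contracted through their squares):
(e1) R2 = 393/40*e1 + 95/12*e2 - 43/9*e3 + 47/20*e123
(9/2*e2) R2 = -285/8*e1 + 3537/80*e2 - 423/40*e3 - 43/2*e123
Summing the partial products and collecting blades:
Answer: -129/5*e1 + 12511/240*e2 - 5527/360*e3 - 383/20*e123


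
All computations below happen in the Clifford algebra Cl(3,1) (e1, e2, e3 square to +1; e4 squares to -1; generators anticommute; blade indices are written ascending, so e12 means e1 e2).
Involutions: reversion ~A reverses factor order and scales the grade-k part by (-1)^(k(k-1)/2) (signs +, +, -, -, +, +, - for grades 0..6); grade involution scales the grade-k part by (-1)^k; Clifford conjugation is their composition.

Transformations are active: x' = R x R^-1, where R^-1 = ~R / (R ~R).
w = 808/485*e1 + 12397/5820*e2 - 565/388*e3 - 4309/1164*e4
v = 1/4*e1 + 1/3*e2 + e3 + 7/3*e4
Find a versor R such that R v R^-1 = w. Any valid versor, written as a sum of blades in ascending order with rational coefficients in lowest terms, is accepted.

Equal squares first: v^2 = w^2 = -205/48. Then v + w = 3717/1940*e1 + 4779/1940*e2 - 177/388*e3 - 531/388*e4 is a versor taking v to w, provided it is invertible.
Answer: 3717/1940*e1 + 4779/1940*e2 - 177/388*e3 - 531/388*e4


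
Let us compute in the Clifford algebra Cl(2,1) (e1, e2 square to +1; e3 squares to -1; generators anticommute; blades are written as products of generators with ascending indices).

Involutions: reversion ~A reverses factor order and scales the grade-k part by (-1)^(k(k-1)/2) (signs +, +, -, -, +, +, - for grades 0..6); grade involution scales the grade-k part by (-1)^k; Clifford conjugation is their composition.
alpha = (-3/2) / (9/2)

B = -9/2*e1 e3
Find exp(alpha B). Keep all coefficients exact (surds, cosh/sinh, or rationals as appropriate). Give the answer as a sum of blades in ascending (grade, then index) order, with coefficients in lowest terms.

B^2 = (-9/2)^2*(e1 e3)^2 = 81/4*(+1) = 81/4 (a basis 2-blade squares to minus the product of its generators' squares).
B^2 = 81/4 — the series telescopes hyperbolically here: l = 9/2, alpha*l = -3/2, so exp(alpha B) = cosh(-3/2) + (sinh(-3/2)/(9/2))*B = cosh(3/2) + (-2*sinh(3/2)/9)*B.
Answer: cosh(3/2) + sinh(3/2)*e1 e3


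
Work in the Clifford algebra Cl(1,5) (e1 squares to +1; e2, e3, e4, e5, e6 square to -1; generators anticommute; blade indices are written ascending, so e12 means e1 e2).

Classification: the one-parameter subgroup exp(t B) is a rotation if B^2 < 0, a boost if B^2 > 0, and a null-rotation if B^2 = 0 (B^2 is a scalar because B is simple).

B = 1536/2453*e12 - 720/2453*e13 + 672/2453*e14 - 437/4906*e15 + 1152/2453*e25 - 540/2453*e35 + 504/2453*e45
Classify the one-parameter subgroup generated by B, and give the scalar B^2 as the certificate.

B^2 term by term: the squares give (1536/2453)^2*(e12)^2 + (-720/2453)^2*(e13)^2 + (672/2453)^2*(e14)^2 + (-437/4906)^2*(e15)^2 + (1152/2453)^2*(e25)^2 + (-540/2453)^2*(e35)^2 + (504/2453)^2*(e45)^2 = 2359296/6017209*(+1) + 518400/6017209*(+1) + 451584/6017209*(+1) + 190969/24068836*(+1) + 1327104/6017209*(-1) + 291600/6017209*(-1) + 254016/6017209*(-1) = 1/4 (each basis 2-blade squares to minus the product of its generators' squares); cross terms between blades sharing an index anticommute and cancel; the commuting (index-disjoint) pairs give grade-4 terms 2*c*c'*(blade product), which cancel blade by blade — e1235: -1658880/6017209 + 1658880/6017209 = 0; e1245: 1548288/6017209 - 1548288/6017209 = 0; e1345: -725760/6017209 + 725760/6017209 = 0 — confirming B is simple. So B^2 = 1/4.
Answer: boost, certificate B^2 = 1/4. Key observation: B^2 = 1/4 is a conjugation invariant, so its sign decides the class regardless of the surface form of B.


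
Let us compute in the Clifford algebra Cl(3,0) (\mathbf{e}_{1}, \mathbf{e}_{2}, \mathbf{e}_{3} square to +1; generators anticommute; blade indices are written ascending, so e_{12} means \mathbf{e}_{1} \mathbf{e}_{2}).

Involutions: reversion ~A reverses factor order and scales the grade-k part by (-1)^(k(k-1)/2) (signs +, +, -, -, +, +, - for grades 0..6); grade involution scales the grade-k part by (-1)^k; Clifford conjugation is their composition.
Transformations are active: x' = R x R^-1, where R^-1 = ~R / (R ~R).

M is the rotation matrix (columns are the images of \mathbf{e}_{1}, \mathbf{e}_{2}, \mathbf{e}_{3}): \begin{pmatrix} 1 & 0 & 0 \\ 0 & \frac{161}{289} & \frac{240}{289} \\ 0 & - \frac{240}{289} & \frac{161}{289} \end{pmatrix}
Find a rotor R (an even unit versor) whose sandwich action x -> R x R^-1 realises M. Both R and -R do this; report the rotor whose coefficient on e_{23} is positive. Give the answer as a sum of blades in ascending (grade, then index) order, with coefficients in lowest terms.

Method: write R = a + b12*e_{12} + b13*e_{13} + b23*e_{23} with a^2 + b12^2 + b13^2 + b23^2 = 1 (so R^-1 = ~R). Expanding the columns R e_j ~R gives tr M = 4a^2 - 1 and, from the antisymmetric part, M21 - M12 = -4a*b12, M13 - M31 = 4a*b13, M32 - M23 = -4a*b23.
Here tr M = \frac{611}{289}, so a^2 = (1 + tr M)/4 = \frac{225}{289} and a = ±\frac{15}{17}. Taking a = \frac{15}{17}: M21 - M12 = 0, M13 - M31 = 0, M32 - M23 = -\frac{480}{289}, giving b12 = 0, b13 = 0, b23 = \frac{8}{17}, i.e. R = \frac{15}{17} + \frac{8}{17} e_{23}.
Its e_{23} coefficient is already positive.
Answer: \frac{15}{17} + \frac{8}{17} e_{23}. Recall the cover is two-to-one: with M of trace \frac{611}{289}, both preimages act alike, and the stated e_{23} sign chooses the sheet.


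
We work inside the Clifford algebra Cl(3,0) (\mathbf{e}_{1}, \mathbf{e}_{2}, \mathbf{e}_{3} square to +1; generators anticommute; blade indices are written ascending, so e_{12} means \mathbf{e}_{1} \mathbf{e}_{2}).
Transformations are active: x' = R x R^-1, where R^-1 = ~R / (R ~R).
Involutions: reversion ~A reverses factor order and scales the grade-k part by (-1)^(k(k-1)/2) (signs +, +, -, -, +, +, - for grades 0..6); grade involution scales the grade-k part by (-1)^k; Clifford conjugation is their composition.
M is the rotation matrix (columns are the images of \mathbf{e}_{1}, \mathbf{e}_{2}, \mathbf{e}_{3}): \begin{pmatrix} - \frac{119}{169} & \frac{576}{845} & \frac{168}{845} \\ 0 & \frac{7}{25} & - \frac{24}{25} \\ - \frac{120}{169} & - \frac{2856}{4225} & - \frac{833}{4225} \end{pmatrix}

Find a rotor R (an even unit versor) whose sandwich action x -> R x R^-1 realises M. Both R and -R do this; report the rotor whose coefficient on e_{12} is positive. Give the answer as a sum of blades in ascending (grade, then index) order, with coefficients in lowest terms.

Method: write R = a + b12*e_{12} + b13*e_{13} + b23*e_{23} with a^2 + b12^2 + b13^2 + b23^2 = 1 (so R^-1 = ~R). Expanding the columns R e_j ~R gives tr M = 4a^2 - 1 and, from the antisymmetric part, M21 - M12 = -4a*b12, M13 - M31 = 4a*b13, M32 - M23 = -4a*b23.
Here tr M = -\frac{105}{169}, so a^2 = (1 + tr M)/4 = \frac{16}{169} and a = ±\frac{4}{13}. Taking a = \frac{4}{13}: M21 - M12 = -\frac{576}{845}, M13 - M31 = \frac{768}{845}, M32 - M23 = \frac{48}{169}, giving b12 = \frac{36}{65}, b13 = \frac{48}{65}, b23 = -\frac{3}{13}, i.e. R = \frac{4}{13} + \frac{36}{65} e_{12} + \frac{48}{65} e_{13} - \frac{3}{13} e_{23}.
Its e_{12} coefficient is already positive.
Answer: \frac{4}{13} + \frac{36}{65} e_{12} + \frac{48}{65} e_{13} - \frac{3}{13} e_{23}. Recall the cover is two-to-one: with M of trace -\frac{105}{169}, both preimages act alike, and the stated e_{12} sign chooses the sheet.


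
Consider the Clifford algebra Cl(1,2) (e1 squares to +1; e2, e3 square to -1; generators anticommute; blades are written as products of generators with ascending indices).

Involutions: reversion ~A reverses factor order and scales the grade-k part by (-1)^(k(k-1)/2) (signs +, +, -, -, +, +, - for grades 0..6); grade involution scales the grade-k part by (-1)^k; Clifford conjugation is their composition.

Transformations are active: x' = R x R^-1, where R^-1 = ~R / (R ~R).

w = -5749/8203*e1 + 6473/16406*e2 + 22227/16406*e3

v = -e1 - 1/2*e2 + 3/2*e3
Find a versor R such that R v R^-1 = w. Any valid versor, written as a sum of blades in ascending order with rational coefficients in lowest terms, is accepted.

Equal squares first: v^2 = w^2 = -3/2. Then v + w = -13952/8203*e1 - 865/8203*e2 + 23418/8203*e3 is a versor taking v to w, provided it is invertible.
Answer: -13952/8203*e1 - 865/8203*e2 + 23418/8203*e3


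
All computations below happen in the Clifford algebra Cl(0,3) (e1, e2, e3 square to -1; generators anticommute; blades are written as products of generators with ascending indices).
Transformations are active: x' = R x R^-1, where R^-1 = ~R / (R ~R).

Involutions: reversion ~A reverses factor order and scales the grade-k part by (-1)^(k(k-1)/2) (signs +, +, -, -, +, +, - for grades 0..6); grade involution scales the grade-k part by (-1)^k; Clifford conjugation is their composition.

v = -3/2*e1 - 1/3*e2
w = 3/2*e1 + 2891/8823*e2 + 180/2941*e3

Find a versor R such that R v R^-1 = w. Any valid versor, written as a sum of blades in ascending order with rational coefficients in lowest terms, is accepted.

Since q(v) = q(w) = -85/36, the sum R = v + w = -50/8823*e2 + 180/2941*e3 does the job whenever invertible.
Answer: -50/8823*e2 + 180/2941*e3


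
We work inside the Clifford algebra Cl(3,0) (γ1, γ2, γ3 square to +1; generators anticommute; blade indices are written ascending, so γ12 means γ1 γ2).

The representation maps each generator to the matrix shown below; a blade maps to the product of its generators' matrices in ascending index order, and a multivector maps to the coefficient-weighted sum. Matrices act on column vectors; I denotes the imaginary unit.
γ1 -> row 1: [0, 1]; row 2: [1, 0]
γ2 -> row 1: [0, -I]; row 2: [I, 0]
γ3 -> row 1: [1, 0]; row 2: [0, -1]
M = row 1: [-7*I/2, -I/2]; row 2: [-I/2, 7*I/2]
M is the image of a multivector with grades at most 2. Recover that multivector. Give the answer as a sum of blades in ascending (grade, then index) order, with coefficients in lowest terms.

Method: 1, rho(γ1), rho(γ2), rho(γ3) form a trace-orthogonal basis of the 2x2 complex matrices (tr(X Y) = 2 if X = Y, else 0), so M = m0*1 + m1*rho(γ1) + m2*rho(γ2) + m3*rho(γ3) with m0 = tr(M)/2 = 0, m1 = tr(M rho(γ1))/2 = -I/2, m2 = tr(M rho(γ2))/2 = 0, m3 = tr(M rho(γ3))/2 = -7*I/2.
Multiplying table entries, the bivector images are rho(γ12) = I*rho(γ3), rho(γ13) = -I*rho(γ2), rho(γ23) = I*rho(γ1); with real blade coefficients the real parts of m0..m3 are the coefficients of 1, γ1, γ2, γ3 and the imaginary parts give the bivectors (γ23: Im m1, γ13: -Im m2, γ12: Im m3).
Answer: -7/2*γ12 - 1/2*γ23


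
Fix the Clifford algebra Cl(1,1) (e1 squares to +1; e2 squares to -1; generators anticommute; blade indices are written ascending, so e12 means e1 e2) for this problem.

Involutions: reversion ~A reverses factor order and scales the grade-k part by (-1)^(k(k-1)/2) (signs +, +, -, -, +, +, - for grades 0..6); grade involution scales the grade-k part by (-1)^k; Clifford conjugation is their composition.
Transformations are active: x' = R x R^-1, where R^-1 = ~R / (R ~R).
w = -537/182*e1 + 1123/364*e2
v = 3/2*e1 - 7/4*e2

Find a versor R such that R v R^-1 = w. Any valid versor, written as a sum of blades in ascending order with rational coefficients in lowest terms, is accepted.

A norm check does it: q(v) = q(w) = -13/16, hence R = v + w = -132/91*e1 + 243/182*e2 realises the map — parallel part kept, (v - w)/2 negated, v carried to w.
Answer: -132/91*e1 + 243/182*e2


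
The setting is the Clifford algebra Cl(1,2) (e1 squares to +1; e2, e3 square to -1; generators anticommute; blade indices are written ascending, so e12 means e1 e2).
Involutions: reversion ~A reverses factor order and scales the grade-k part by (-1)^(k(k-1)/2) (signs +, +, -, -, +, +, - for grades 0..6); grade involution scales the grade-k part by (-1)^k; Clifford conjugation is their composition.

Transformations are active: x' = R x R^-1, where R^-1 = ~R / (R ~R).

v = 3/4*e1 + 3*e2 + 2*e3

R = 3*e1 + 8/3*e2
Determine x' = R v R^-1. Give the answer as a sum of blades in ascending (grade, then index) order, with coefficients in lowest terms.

~R = 3*e1 + 8/3*e2, and R ~R = 17/9, so R^-1 = ~R / (17/9).
R v = -23/4 + 7*e12 + 6*e13 + 16/3*e23
Answer: -1293/68*e1 - 327/17*e2 - 2*e3


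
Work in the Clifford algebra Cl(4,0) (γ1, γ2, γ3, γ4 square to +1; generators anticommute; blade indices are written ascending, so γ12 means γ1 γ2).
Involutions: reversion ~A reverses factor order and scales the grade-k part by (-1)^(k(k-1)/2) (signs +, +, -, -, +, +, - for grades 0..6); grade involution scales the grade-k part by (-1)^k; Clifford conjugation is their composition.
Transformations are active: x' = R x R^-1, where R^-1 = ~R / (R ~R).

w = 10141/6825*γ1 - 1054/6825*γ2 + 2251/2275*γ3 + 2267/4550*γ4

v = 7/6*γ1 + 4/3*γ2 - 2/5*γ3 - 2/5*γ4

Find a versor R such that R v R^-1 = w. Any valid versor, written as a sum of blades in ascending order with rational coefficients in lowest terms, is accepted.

Why this works: both vectors square to 3113/900, so q(v) = q(w) and R = v + w = 12069/4550*γ1 + 2682/2275*γ2 + 1341/2275*γ3 + 447/4550*γ4 carries v to w — its own direction survives, the complement (v - w)/2 flips.
Answer: 12069/4550*γ1 + 2682/2275*γ2 + 1341/2275*γ3 + 447/4550*γ4


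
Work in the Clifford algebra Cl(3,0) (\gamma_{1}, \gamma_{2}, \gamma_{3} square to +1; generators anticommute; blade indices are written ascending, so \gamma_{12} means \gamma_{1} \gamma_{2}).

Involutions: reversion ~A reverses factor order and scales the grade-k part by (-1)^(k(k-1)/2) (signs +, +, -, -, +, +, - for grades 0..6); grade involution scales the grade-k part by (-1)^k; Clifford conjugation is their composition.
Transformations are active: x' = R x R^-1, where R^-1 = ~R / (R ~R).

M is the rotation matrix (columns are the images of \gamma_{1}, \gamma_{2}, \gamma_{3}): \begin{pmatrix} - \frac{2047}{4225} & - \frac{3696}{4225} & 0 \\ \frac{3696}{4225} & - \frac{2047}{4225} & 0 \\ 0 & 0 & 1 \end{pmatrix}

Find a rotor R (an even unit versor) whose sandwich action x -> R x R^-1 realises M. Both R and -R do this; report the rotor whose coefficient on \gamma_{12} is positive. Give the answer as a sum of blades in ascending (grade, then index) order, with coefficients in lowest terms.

Method: write R = a + b12*\gamma_{12} + b13*\gamma_{13} + b23*\gamma_{23} with a^2 + b12^2 + b13^2 + b23^2 = 1 (so R^-1 = ~R). Expanding the columns R e_j ~R gives tr M = 4a^2 - 1 and, from the antisymmetric part, M21 - M12 = -4a*b12, M13 - M31 = 4a*b13, M32 - M23 = -4a*b23.
Here tr M = \frac{131}{4225}, so a^2 = (1 + tr M)/4 = \frac{1089}{4225} and a = ±\frac{33}{65}. Taking a = \frac{33}{65}: M21 - M12 = \frac{7392}{4225}, M13 - M31 = 0, M32 - M23 = 0, giving b12 = -\frac{56}{65}, b13 = 0, b23 = 0, i.e. R = \frac{33}{65} - \frac{56}{65} \gamma_{12}.
Its \gamma_{12} coefficient is negative, so report the other preimage -R.
Answer: -\frac{33}{65} + \frac{56}{65} \gamma_{12}. Sheet selection: the two-to-one cover makes ±R indistinguishable at the matrix level (trace \frac{131}{4225}), so uniqueness comes from the required sign on \gamma_{12}.


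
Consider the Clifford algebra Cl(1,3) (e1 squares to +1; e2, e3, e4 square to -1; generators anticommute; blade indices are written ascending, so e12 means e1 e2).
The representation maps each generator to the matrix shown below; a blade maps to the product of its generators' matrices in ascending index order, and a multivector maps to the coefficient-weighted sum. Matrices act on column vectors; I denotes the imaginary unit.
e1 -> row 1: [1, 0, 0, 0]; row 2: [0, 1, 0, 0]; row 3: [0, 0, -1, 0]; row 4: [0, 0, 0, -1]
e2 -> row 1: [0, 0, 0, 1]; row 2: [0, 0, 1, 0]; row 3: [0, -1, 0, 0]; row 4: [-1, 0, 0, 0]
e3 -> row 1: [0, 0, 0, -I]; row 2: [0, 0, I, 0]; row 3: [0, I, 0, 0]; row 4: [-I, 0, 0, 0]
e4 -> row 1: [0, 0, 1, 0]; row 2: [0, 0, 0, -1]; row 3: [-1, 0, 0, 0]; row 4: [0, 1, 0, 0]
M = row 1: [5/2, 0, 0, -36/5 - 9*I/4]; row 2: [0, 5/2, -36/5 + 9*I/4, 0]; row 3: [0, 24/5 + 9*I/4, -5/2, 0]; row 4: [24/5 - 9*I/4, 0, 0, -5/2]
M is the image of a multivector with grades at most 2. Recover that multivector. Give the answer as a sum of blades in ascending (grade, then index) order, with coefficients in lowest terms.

Method: the blade images are trace-orthogonal — tr(rho(e_A) rho(e_B)^-1) = 4 if A = B and 0 otherwise — and rho(e_A)^-1 = (e_A)^2 * rho(e_A) with (e_A)^2 = +1 or -1, so the coefficient of e_A in the preimage is (e_A)^2 * tr(M rho(e_A))/4.
Nonzero projections over blades of grade <= 2: e1: (e1)^2 = +1, tr(M rho(e1)) = 10, coefficient 5/2; e2: (e2)^2 = -1, tr(M rho(e2)) = 24, coefficient -6; e3: (e3)^2 = -1, tr(M rho(e3)) = -9, coefficient 9/4; e12: (e12)^2 = +1, tr(M rho(e12)) = -24/5, coefficient -6/5. Every other blade of grade <= 2 projects to 0.
Answer: 5/2*e1 - 6*e2 + 9/4*e3 - 6/5*e12


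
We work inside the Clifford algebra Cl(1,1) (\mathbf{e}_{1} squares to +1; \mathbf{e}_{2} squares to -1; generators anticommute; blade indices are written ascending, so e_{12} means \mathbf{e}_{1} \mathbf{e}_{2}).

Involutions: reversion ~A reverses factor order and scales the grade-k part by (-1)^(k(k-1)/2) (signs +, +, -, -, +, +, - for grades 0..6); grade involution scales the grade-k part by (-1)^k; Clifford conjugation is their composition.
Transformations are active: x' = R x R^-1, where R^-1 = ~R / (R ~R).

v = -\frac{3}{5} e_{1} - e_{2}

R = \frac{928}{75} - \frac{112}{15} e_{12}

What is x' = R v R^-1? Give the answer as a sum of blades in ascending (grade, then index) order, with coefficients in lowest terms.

~R = \frac{928}{75} + \frac{112}{15} e_{12}, and R ~R = \frac{182528}{1875}, so R^-1 = ~R / (\frac{182528}{1875}).
R v = -\frac{5584}{375} e_{1} - \frac{1264}{75} e_{2}
Answer: -\frac{34067}{10695} e_{1} - \frac{7025}{2139} e_{2}


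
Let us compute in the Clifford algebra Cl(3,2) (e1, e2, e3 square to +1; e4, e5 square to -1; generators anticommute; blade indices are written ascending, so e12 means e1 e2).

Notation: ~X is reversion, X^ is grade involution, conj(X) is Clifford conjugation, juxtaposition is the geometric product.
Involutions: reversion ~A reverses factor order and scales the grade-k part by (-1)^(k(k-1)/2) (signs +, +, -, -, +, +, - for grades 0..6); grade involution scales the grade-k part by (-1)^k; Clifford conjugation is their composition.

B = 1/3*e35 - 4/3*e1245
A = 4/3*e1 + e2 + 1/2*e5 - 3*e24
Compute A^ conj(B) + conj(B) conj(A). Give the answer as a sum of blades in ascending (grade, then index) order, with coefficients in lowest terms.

first term: 1/6*e3 + 4*e15 + 2/3*e124 + 4/9*e135 - 4/3*e145 + 1/3*e235 + 16/9*e245 - e2345
second term: -1/6*e3 - 4*e15 - 2/3*e124 + 4/9*e135 + 4/3*e145 + 1/3*e235 - 16/9*e245 + e2345
Answer: 8/9*e135 + 2/3*e235


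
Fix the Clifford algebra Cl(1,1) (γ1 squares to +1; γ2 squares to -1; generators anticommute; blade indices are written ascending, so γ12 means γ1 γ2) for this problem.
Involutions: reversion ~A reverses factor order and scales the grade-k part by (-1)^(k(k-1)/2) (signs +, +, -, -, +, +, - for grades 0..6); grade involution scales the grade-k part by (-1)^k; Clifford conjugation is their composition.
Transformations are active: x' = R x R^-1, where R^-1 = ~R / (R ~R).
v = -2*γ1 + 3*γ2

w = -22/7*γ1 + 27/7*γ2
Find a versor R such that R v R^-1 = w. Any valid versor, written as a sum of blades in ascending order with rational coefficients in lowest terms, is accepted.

Sketch: the shared square -5 makes R = v + w = -36/7*γ1 + 48/7*γ2 the natural versor; its sandwich fixes that direction, negates (v - w)/2, and sends v to w.
Answer: -36/7*γ1 + 48/7*γ2


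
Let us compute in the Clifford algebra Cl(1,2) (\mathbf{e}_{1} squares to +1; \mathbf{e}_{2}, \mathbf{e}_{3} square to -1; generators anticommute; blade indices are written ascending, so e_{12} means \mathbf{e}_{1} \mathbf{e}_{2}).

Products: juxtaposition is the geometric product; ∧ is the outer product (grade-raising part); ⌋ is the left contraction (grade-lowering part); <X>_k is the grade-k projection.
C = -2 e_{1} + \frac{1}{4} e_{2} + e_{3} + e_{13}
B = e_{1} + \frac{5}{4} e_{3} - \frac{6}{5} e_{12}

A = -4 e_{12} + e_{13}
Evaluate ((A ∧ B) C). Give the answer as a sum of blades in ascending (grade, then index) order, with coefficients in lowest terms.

step 1: -5 e_{123}
step 2: 5 e_{2} + 5 e_{12} - \frac{5}{4} e_{13} + 10 e_{23}
Answer: 5 e_{2} + 5 e_{12} - \frac{5}{4} e_{13} + 10 e_{23}


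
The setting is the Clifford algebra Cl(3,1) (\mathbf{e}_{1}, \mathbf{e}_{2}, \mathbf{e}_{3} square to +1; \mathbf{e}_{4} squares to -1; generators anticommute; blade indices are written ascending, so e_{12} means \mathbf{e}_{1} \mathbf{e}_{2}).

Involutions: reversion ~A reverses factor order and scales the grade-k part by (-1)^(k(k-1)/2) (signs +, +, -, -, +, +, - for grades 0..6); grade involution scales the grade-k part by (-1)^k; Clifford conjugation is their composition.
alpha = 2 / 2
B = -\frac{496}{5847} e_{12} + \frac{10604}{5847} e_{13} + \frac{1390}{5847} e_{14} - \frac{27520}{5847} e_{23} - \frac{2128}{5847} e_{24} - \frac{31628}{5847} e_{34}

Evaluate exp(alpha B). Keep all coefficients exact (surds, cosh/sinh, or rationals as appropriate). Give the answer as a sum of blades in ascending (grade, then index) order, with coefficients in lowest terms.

B^2 term by term: the squares give (-\frac{496}{5847})^2*(e_{12})^2 + (\frac{10604}{5847})^2*(e_{13})^2 + (\frac{1390}{5847})^2*(e_{14})^2 + (-\frac{27520}{5847})^2*(e_{23})^2 + (-\frac{2128}{5847})^2*(e_{24})^2 + (-\frac{31628}{5847})^2*(e_{34})^2 = \frac{246016}{34187409}*(-1) + \frac{112444816}{34187409}*(-1) + \frac{1932100}{34187409}*(+1) + \frac{757350400}{34187409}*(-1) + \frac{4528384}{34187409}*(+1) + \frac{1000330384}{34187409}*(+1) = 4 (each basis 2-blade squares to minus the product of its generators' squares); cross terms between blades sharing an index anticommute and cancel; the commuting (index-disjoint) pairs give grade-4 terms 2*c*c'*(blade product), which cancel blade by blade — e_{1234}: \frac{31374976}{34187409} + \frac{45130624}{34187409} - \frac{76505600}{34187409} = 0 — confirming B is simple. So B^2 = 4.
B^2 = 4 — a positive square means the series sums to a boost: l = 2, alpha*l = 2, so exp(alpha B) = cosh(2) + (sinh(2)/2)*B = \cosh{\left(2 \right)} + (\frac{\sinh{\left(2 \right)}}{2})*B.
Answer: \cosh{\left(2 \right)} - \frac{248 \sinh{\left(2 \right)}}{5847} e_{12} + \frac{5302 \sinh{\left(2 \right)}}{5847} e_{13} + \frac{695 \sinh{\left(2 \right)}}{5847} e_{14} - \frac{13760 \sinh{\left(2 \right)}}{5847} e_{23} - \frac{1064 \sinh{\left(2 \right)}}{5847} e_{24} - \frac{15814 \sinh{\left(2 \right)}}{5847} e_{34}


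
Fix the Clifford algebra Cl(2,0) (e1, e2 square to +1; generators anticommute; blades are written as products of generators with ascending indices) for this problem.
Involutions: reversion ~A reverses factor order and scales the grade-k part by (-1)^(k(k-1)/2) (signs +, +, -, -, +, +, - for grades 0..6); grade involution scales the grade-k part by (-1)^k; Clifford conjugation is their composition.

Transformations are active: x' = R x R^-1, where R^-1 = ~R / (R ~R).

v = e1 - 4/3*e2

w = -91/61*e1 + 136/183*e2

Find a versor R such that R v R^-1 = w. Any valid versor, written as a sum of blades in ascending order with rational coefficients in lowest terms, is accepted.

Sketch: the shared square 25/9 makes R = v + w = -30/61*e1 - 36/61*e2 the natural versor; its sandwich fixes that direction, negates (v - w)/2, and sends v to w.
Answer: -30/61*e1 - 36/61*e2


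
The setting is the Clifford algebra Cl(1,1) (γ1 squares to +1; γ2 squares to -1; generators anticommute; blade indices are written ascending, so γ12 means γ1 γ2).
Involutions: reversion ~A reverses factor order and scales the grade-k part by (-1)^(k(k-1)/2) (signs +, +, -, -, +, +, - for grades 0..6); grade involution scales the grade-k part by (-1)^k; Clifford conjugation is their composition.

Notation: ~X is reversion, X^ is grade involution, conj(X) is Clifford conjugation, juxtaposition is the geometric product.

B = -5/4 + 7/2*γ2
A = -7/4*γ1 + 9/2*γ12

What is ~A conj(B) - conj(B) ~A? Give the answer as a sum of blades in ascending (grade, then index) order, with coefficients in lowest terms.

first term: -217/16*γ1 + 47/4*γ12
second term: 287/16*γ1 - 1/2*γ12
Answer: -63/2*γ1 + 49/4*γ12


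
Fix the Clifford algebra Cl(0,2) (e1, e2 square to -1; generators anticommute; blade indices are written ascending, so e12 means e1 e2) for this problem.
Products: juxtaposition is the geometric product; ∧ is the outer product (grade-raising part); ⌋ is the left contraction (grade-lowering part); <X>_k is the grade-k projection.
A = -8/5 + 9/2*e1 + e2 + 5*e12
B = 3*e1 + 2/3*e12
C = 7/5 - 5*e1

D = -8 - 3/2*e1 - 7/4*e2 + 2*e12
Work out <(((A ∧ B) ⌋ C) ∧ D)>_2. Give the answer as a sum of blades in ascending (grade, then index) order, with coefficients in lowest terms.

step 1: -24/5*e1 - 61/15*e12
step 2: -24
step 3: 192 + 36*e1 + 42*e2 - 48*e12
step 4: -48*e12
Answer: -48*e12


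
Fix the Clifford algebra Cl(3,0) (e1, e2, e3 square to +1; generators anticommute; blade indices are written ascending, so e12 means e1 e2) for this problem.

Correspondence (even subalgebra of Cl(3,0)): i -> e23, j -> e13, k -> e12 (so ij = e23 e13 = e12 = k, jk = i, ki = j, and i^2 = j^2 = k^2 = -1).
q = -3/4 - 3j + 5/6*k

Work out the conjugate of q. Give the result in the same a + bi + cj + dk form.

In blades: q = -3/4 + 5/6*e12 - 3*e13.
Quaternion conjugation is reversion on the even subalgebra: the scalar is fixed and every grade-2 blade flips sign, giving -3/4 - 5/6*e12 + 3*e13; translating back:
Answer: -3/4 + 3j - 5/6*k


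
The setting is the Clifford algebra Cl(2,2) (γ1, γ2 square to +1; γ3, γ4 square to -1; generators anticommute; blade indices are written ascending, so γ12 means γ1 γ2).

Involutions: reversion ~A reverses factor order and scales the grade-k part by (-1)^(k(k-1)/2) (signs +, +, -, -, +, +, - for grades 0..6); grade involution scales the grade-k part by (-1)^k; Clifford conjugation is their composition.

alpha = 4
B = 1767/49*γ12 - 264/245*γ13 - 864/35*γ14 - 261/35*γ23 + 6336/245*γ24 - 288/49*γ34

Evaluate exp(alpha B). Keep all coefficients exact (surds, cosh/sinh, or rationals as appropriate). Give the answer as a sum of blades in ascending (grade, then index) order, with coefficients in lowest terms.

B^2 term by term: the squares give (1767/49)^2*(γ12)^2 + (-264/245)^2*(γ13)^2 + (-864/35)^2*(γ14)^2 + (-261/35)^2*(γ23)^2 + (6336/245)^2*(γ24)^2 + (-288/49)^2*(γ34)^2 = 3122289/2401*(-1) + 69696/60025*(+1) + 746496/1225*(+1) + 68121/1225*(+1) + 40144896/60025*(+1) + 82944/2401*(-1) = 0 (each basis 2-blade squares to minus the product of its generators' squares); cross terms between blades sharing an index anticommute and cancel; the commuting (index-disjoint) pairs give grade-4 terms 2*c*c'*(blade product), which cancel blade by blade — γ1234: -1017792/2401 + 3345408/60025 + 451008/1225 = 0 — confirming B is simple. So B^2 = 0.
B^2 = 0, so the series closes: exp(alpha B) = 1 + alpha B (parabolic case).
Answer: 1 + 7068/49*γ12 - 1056/245*γ13 - 3456/35*γ14 - 1044/35*γ23 + 25344/245*γ24 - 1152/49*γ34


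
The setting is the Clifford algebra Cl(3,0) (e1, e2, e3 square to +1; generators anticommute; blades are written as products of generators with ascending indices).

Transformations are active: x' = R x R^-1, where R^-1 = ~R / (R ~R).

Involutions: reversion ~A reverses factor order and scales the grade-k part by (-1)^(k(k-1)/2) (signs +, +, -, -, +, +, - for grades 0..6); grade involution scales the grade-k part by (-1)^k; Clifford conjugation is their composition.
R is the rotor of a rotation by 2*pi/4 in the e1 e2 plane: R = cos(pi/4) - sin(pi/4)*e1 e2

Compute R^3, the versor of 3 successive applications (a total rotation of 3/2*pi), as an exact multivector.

Rotor phase runs at HALF the rotation angle; powers of one rotor simply add phase, so after 3 steps in e1 e2 the phase is 3*pi/4 = 3*pi/4 and R^3 = cos(3*pi/4) - sin(3*pi/4)*e1 e2.
cos(3*pi/4) = -sqrt(2)/2 and sin(3*pi/4) = sqrt(2)/2, so R^3 = -sqrt(2)/2 - sqrt(2)/2*e1 e2. The net rotation is 3/2*pi; the rotor keeps the half-angle phase exactly.
Answer: -sqrt(2)/2 - sqrt(2)/2*e1 e2


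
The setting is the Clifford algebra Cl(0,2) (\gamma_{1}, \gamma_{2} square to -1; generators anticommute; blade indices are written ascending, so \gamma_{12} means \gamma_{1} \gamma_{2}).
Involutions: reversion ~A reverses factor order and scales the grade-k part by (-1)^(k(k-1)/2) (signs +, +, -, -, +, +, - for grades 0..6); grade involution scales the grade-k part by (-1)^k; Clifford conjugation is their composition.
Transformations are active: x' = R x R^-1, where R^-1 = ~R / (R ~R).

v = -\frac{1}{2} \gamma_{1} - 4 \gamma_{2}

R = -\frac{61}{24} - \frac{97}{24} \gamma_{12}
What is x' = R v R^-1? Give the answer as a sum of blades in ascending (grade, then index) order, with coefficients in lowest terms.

~R = -\frac{61}{24} + \frac{97}{24} \gamma_{12}, and R ~R = \frac{6565}{288}, so R^-1 = ~R / (\frac{6565}{288}).
R v = -\frac{715}{48} \gamma_{1} + \frac{195}{16} \gamma_{2}
Answer: \frac{386}{101} \gamma_{1} + \frac{259}{202} \gamma_{2}


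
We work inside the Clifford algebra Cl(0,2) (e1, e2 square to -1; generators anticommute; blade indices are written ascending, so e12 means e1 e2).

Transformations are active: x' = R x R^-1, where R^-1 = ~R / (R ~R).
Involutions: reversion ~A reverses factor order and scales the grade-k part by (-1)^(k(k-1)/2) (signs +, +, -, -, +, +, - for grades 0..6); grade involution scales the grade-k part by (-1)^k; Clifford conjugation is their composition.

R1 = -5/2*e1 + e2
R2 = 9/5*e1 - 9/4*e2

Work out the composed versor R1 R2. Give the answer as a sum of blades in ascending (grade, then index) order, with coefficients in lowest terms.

Distribute over the terms of R1 (each basis-blade product reordered to ascending indices, repeated generators contracted through their squares):
(-5/2*e1) R2 = 9/2 + 45/8*e12
(e2) R2 = 9/4 - 9/5*e12
Summing the partial products and collecting blades:
Answer: 27/4 + 153/40*e12


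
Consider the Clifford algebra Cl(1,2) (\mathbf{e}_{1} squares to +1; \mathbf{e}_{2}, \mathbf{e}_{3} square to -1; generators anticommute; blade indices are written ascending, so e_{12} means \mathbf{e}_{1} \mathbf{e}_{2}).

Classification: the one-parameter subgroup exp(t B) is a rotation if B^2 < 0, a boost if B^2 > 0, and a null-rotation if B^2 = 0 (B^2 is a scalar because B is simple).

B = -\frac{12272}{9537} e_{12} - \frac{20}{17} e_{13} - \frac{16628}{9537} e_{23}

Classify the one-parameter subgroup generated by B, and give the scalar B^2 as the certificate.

B^2 term by term: the squares give (-\frac{12272}{9537})^2*(e_{12})^2 + (-\frac{20}{17})^2*(e_{13})^2 + (-\frac{16628}{9537})^2*(e_{23})^2 = \frac{150601984}{90954369}*(+1) + \frac{400}{289}*(+1) + \frac{276490384}{90954369}*(-1) = 0 (each basis 2-blade squares to minus the product of its generators' squares); cross terms between blades sharing an index anticommute and cancel. So B^2 = 0.
Answer: null-rotation, certificate B^2 = 0. Because 0 is invariant under every versor sandwich, the classification follows from its sign alone.
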